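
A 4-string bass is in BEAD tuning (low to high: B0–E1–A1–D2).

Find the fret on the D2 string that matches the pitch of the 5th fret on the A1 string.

0

A1 at fret 5 is A1 + 5 semitones = D2.
The open D2 string is 5 semitones above the open A1, so the same pitch on the D2 string lies at fret 5 − 5 = 0.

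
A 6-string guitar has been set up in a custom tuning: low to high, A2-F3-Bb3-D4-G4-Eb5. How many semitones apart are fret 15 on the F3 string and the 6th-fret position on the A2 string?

F3 at fret 15 → Ab4 (MIDI 68); A2 at fret 6 → Eb3 (MIDI 51).
68 − 51 = 17, so the two pitches are 17 semitones apart, with Ab4 the higher.

17 semitones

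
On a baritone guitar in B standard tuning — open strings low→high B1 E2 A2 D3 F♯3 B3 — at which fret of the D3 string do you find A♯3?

8

A♯3 is 8 semitones above the open D3 (D–D#–E–F–F#–G–G#–A–A#), so it sits at fret 8.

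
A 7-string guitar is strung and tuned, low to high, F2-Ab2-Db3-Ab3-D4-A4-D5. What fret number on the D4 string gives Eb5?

13

Eb5 is 13 semitones above the open D4 (D–Eb–E–F–…–Db–D–Eb), so it sits at fret 13.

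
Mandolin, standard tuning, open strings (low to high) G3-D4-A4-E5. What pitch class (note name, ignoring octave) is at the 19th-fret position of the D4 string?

A

Each fret is one semitone, so D4 + 19 = A.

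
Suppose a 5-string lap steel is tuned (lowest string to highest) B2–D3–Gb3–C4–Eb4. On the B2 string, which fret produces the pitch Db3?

2

Db3 is 2 semitones above the open B2 (B–C–Db), so it sits at fret 2.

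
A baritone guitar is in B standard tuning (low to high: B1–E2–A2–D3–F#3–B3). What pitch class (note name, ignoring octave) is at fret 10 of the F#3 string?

E

The open F#3 string plus 10 semitones: F#–G–G#–A–…–D–D#–E.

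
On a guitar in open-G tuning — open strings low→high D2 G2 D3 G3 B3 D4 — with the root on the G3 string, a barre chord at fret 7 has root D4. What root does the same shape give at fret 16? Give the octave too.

B4

Moving from fret 7 to fret 16 shifts the root by 9 semitones.
D4 up 9 semitones is B4.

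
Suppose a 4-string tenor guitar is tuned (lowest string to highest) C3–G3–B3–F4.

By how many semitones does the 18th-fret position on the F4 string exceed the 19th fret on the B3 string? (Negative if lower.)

5 semitones

F4 at fret 18 → B5 (MIDI 83); B3 at fret 19 → G♭5 (MIDI 78).
83 − 78 = 5, so the two pitches are 5 semitones apart.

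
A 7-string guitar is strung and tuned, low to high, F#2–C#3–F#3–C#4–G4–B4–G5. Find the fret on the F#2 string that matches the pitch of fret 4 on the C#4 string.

C#4 at fret 4 is C#4 + 4 semitones = F4.
The open F#2 string is 19 semitones below the open C#4, so the same pitch on the F#2 string lies at fret 4 + 19 = 23.

23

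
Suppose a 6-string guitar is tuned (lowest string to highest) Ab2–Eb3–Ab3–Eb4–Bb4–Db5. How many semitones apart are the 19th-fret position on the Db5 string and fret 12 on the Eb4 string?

Db5 at fret 19 → Ab6 (MIDI 92); Eb4 at fret 12 → Eb5 (MIDI 75).
92 − 75 = 17, so the two pitches are 17 semitones apart, with Ab6 the higher.

17 semitones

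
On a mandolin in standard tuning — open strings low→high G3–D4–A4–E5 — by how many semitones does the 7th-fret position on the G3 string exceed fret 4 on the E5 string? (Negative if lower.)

G3 at fret 7 → D4 (MIDI 62); E5 at fret 4 → G♯5 (MIDI 80).
62 − 80 = -18, so the two pitches are 18 semitones apart.

-18 semitones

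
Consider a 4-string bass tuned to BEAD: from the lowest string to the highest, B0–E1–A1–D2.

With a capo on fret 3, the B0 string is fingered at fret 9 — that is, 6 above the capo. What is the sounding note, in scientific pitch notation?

The capo raises the open B0 by 3 semitones to D1; fretting 6 more gives B0 + 3 + 6 = B0 + 9 semitones = G♯1.
(Also written A♭.)

G♯1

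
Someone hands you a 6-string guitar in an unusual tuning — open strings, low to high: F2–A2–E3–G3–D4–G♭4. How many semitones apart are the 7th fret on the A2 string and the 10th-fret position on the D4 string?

A2 at fret 7 → E3 (MIDI 52); D4 at fret 10 → C5 (MIDI 72).
52 − 72 = -20, so the two pitches are 20 semitones apart, with C5 the higher.

20 semitones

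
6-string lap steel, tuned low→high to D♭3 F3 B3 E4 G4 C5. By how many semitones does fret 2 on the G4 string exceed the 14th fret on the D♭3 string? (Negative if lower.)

6 semitones

G4 at fret 2 → A4 (MIDI 69); D♭3 at fret 14 → E♭4 (MIDI 63).
69 − 63 = 6, so the two pitches are 6 semitones apart.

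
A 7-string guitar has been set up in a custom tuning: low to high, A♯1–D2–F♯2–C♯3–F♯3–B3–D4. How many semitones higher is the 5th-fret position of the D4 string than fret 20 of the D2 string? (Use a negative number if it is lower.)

D4 at fret 5 → G4 (MIDI 67); D2 at fret 20 → A♯3 (MIDI 58).
67 − 58 = 9, so the two pitches are 9 semitones apart.

9 semitones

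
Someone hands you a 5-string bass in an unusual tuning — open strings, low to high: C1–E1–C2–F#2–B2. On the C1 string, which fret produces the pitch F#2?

18

F#2 is 18 semitones above the open C1 (C–C#–D–D#–…–E–F–F#), so it sits at fret 18.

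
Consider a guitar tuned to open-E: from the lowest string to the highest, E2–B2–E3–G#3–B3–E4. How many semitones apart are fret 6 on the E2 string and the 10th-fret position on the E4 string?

E2 at fret 6 → A#2 (MIDI 46); E4 at fret 10 → D5 (MIDI 74).
46 − 74 = -28, so the two pitches are 28 semitones apart, with D5 the higher.

28 semitones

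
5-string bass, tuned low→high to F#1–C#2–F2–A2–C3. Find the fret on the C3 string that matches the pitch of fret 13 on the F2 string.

Fret 13 on F2 is MIDI 41 + 13 = 54 (F#3). On the C3 string (open MIDI 48), that pitch is 54 − 48 = fret 6.

6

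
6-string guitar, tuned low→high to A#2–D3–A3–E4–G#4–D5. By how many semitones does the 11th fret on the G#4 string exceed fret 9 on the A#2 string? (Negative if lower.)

24 semitones

G#4 at fret 11 → G5 (MIDI 79); A#2 at fret 9 → G3 (MIDI 55).
79 − 55 = 24, so the two pitches are 24 semitones apart.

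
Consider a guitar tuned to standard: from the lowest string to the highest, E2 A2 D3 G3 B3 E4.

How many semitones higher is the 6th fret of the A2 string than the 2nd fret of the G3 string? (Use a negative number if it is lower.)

-6 semitones

A2 at fret 6 → D♯3 (MIDI 51); G3 at fret 2 → A3 (MIDI 57).
51 − 57 = -6, so the two pitches are 6 semitones apart.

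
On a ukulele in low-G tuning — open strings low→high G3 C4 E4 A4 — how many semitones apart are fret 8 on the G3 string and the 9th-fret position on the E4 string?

G3 at fret 8 → D♯4 (MIDI 63); E4 at fret 9 → C♯5 (MIDI 73).
63 − 73 = -10, so the two pitches are 10 semitones apart, with C♯5 the higher.

10 semitones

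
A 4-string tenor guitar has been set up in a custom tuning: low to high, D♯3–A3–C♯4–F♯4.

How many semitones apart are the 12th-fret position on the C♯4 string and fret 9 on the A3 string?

C♯4 at fret 12 → C♯5 (MIDI 73); A3 at fret 9 → F♯4 (MIDI 66).
73 − 66 = 7, so the two pitches are 7 semitones apart, with C♯5 the higher.

7 semitones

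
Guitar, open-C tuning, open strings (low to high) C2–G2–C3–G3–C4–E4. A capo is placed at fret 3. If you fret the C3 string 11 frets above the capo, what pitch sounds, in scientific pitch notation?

D4

The capo raises the open C3 by 3 semitones to D♯3; fretting 11 more gives C3 + 3 + 11 = C3 + 14 semitones = D4.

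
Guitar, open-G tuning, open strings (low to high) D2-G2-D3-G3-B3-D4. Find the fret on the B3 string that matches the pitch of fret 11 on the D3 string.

D3 at fret 11 is D3 + 11 semitones = C#4.
The open B3 string is 9 semitones above the open D3, so the same pitch on the B3 string lies at fret 11 − 9 = 2.

2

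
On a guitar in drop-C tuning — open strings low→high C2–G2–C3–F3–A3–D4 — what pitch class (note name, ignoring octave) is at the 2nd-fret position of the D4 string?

E

The open D4 string plus 2 semitones: D–D#–E.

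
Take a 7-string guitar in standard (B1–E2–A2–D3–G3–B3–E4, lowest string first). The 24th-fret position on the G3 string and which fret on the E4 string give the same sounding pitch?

15

G3 at fret 24 is G3 + 24 semitones = G5.
The open E4 string is 9 semitones above the open G3, so the same pitch on the E4 string lies at fret 24 − 9 = 15.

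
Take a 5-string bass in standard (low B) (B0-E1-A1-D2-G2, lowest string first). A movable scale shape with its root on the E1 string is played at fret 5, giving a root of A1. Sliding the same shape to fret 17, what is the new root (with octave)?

Moving from fret 5 to fret 17 shifts the root by 12 semitones.
A1 up 12 semitones is A2.

A2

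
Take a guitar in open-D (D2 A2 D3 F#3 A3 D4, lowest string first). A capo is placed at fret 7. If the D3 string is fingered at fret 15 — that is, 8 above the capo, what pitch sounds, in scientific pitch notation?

F4

The capo raises the open D3 by 7 semitones to A3; fretting 8 more gives D3 + 7 + 8 = D3 + 15 semitones = F4.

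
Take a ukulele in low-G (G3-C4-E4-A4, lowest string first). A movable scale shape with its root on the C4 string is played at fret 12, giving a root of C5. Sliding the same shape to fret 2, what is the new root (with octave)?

D4

Moving from fret 12 to fret 2 shifts the root by -10 semitones.
C5 down 10 semitones is D4.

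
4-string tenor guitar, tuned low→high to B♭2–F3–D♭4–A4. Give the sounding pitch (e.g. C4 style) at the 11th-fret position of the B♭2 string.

Each fret is one semitone, so B♭2 + 11 = A3.

A3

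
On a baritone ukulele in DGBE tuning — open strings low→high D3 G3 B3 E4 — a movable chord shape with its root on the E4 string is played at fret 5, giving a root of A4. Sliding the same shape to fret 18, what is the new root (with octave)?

A#5

Moving from fret 5 to fret 18 shifts the root by 13 semitones.
A4 up 13 semitones is A#5.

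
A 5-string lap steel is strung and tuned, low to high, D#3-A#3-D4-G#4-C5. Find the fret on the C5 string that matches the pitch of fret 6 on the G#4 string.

2

G#4 at fret 6 is G#4 + 6 semitones = D5.
The open C5 string is 4 semitones above the open G#4, so the same pitch on the C5 string lies at fret 6 − 4 = 2.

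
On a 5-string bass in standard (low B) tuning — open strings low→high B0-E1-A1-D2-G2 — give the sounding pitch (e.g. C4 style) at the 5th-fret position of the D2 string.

G2

D2 is MIDI 38. Adding 5 gives 43, which is G2.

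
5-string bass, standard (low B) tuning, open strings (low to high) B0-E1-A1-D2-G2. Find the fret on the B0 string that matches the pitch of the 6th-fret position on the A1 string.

16

A1 at fret 6 is A1 + 6 semitones = D#2.
The open B0 string is 10 semitones below the open A1, so the same pitch on the B0 string lies at fret 6 + 10 = 16.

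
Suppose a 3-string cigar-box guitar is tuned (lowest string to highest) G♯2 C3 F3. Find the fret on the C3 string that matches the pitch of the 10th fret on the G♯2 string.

G♯2 at fret 10 is G♯2 + 10 semitones = F♯3.
The open C3 string is 4 semitones above the open G♯2, so the same pitch on the C3 string lies at fret 10 − 4 = 6.

6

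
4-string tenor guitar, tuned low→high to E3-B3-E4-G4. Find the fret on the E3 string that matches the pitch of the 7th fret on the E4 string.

Fret 7 on E4 is MIDI 64 + 7 = 71 (B4). On the E3 string (open MIDI 52), that pitch is 71 − 52 = fret 19.

19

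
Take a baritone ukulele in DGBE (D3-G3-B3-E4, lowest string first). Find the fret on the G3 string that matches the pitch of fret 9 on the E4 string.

18

E4 at fret 9 is E4 + 9 semitones = C♯5.
The open G3 string is 9 semitones below the open E4, so the same pitch on the G3 string lies at fret 9 + 9 = 18.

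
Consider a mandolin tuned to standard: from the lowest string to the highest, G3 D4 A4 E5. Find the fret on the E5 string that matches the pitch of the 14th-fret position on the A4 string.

A4 at fret 14 is A4 + 14 semitones = B5.
The open E5 string is 7 semitones above the open A4, so the same pitch on the E5 string lies at fret 14 − 7 = 7.

7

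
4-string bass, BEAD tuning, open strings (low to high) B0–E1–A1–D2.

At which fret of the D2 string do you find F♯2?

4

F♯2 is 4 semitones above the open D2 (D–D#–E–F–F#), so it sits at fret 4.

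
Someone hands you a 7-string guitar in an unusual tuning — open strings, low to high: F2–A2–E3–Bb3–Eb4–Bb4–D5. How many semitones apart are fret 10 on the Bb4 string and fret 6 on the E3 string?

22 semitones

Bb4 at fret 10 → Ab5 (MIDI 80); E3 at fret 6 → Bb3 (MIDI 58).
80 − 58 = 22, so the two pitches are 22 semitones apart, with Ab5 the higher.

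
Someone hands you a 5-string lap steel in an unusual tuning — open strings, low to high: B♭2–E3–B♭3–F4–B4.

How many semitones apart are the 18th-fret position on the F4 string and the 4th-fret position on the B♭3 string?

F4 at fret 18 → B5 (MIDI 83); B♭3 at fret 4 → D4 (MIDI 62).
83 − 62 = 21, so the two pitches are 21 semitones apart, with B5 the higher.

21 semitones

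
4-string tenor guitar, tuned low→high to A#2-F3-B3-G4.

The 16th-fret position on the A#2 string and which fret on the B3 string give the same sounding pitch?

A#2 at fret 16 is A#2 + 16 semitones = D4.
The open B3 string is 13 semitones above the open A#2, so the same pitch on the B3 string lies at fret 16 − 13 = 3.

3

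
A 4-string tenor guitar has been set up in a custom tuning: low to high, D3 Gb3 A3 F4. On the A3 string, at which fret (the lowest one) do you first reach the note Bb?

1

From A3, count semitones up the chromatic scale until reaching Bb: A–Bb — 1 step.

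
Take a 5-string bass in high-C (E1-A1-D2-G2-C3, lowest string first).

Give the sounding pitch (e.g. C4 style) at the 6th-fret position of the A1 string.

D#2

The open A1 string plus 6 semitones: A–A#–B–C–C#–D–D#.
The walk passes from B into C once, so the octave number goes from 1 to 2.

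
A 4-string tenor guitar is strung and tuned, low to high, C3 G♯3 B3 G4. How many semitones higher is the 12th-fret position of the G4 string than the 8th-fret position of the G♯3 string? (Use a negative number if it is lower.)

15 semitones

G4 at fret 12 → G5 (MIDI 79); G♯3 at fret 8 → E4 (MIDI 64).
79 − 64 = 15, so the two pitches are 15 semitones apart.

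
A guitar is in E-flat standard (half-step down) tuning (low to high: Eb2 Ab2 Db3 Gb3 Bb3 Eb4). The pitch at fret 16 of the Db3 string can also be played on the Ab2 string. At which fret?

Db3 at fret 16 is Db3 + 16 semitones = F4.
The open Ab2 string is 5 semitones below the open Db3, so the same pitch on the Ab2 string lies at fret 16 + 5 = 21.

21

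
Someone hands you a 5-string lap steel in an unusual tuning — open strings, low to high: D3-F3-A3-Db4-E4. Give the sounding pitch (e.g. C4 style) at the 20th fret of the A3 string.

A3 is MIDI 57. Adding 20 gives 77, which is F5.

F5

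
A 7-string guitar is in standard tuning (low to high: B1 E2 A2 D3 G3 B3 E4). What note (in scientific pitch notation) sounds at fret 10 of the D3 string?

C4

Each fret is one semitone, so D3 + 10 = C4.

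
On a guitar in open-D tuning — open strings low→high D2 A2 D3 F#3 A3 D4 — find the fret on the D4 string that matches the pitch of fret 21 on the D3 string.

Fret 21 on D3 is MIDI 50 + 21 = 71 (B4). On the D4 string (open MIDI 62), that pitch is 71 − 62 = fret 9.

9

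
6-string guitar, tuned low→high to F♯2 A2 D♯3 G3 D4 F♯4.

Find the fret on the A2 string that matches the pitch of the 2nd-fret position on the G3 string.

G3 at fret 2 is G3 + 2 semitones = A3.
The open A2 string is 10 semitones below the open G3, so the same pitch on the A2 string lies at fret 2 + 10 = 12.

12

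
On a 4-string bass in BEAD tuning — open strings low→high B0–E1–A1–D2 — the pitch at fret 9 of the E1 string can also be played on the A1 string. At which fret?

4

E1 at fret 9 is E1 + 9 semitones = C#2.
The open A1 string is 5 semitones above the open E1, so the same pitch on the A1 string lies at fret 9 − 5 = 4.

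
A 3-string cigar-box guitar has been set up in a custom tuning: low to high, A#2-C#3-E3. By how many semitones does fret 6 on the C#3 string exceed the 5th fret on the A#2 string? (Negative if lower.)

4 semitones

C#3 at fret 6 → G3 (MIDI 55); A#2 at fret 5 → D#3 (MIDI 51).
55 − 51 = 4, so the two pitches are 4 semitones apart.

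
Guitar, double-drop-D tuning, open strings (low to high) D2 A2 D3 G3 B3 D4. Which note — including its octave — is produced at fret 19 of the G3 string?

The open G3 string plus 19 semitones: G–G#–A–A#–…–C–C#–D.
The walk passes from B into C 2 times, so the octave number goes from 3 to 5.

D5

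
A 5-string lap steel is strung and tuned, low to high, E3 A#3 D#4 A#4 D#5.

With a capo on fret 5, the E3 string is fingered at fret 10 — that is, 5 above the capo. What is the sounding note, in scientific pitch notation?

D4

The capo raises the open E3 by 5 semitones to A3; fretting 5 more gives E3 + 5 + 5 = E3 + 10 semitones = D4.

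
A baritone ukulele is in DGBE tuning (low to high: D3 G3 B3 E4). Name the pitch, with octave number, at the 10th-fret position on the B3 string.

Each fret is one semitone, so B3 + 10 = A4.

A4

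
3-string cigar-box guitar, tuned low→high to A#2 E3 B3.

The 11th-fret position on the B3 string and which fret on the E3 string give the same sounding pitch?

18

Fret 11 on B3 is MIDI 59 + 11 = 70 (A#4). On the E3 string (open MIDI 52), that pitch is 70 − 52 = fret 18.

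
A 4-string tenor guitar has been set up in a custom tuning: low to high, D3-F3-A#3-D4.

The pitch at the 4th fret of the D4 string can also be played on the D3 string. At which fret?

D4 at fret 4 is D4 + 4 semitones = F#4.
The open D3 string is 12 semitones below the open D4, so the same pitch on the D3 string lies at fret 4 + 12 = 16.

16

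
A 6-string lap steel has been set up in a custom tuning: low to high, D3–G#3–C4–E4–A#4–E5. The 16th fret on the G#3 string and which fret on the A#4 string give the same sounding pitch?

2

G#3 at fret 16 is G#3 + 16 semitones = C5.
The open A#4 string is 14 semitones above the open G#3, so the same pitch on the A#4 string lies at fret 16 − 14 = 2.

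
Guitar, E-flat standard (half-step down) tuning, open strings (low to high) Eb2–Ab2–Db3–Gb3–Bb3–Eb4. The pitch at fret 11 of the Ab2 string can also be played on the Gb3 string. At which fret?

Ab2 at fret 11 is Ab2 + 11 semitones = G3.
The open Gb3 string is 10 semitones above the open Ab2, so the same pitch on the Gb3 string lies at fret 11 − 10 = 1.

1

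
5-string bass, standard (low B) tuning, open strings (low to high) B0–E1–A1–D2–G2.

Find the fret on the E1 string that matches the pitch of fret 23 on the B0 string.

Fret 23 on B0 is MIDI 23 + 23 = 46 (A#2). On the E1 string (open MIDI 28), that pitch is 46 − 28 = fret 18.

18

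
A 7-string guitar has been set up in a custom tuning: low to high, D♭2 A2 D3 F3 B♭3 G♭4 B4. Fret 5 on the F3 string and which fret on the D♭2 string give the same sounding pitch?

21

Fret 5 on F3 is MIDI 53 + 5 = 58 (B♭3). On the D♭2 string (open MIDI 37), that pitch is 58 − 37 = fret 21.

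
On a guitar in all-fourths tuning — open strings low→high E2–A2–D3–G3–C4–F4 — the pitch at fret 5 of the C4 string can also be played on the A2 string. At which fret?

20

Fret 5 on C4 is MIDI 60 + 5 = 65 (F4). On the A2 string (open MIDI 45), that pitch is 65 − 45 = fret 20.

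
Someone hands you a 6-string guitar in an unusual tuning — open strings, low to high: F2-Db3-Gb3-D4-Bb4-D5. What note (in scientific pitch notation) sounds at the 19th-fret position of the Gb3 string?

Db5

Each fret is one semitone, so Gb3 + 19 = Db5.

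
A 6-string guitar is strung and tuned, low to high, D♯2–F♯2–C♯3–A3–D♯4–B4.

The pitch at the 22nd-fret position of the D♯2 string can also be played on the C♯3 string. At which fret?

12

Fret 22 on D♯2 is MIDI 39 + 22 = 61 (C♯4). On the C♯3 string (open MIDI 49), that pitch is 61 − 49 = fret 12.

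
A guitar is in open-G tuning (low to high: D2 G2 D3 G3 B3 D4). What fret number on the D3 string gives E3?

2

E3 is 2 semitones above the open D3 (D–D#–E), so it sits at fret 2.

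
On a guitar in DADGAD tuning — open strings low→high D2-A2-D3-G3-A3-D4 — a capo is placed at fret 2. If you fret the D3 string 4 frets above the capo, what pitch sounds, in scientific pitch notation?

G#3

The capo raises the open D3 by 2 semitones to E3; fretting 4 more gives D3 + 2 + 4 = D3 + 6 semitones = G#3.
(Also written Ab.)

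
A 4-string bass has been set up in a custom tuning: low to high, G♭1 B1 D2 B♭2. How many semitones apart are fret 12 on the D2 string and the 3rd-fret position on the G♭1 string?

17 semitones

D2 at fret 12 → D3 (MIDI 50); G♭1 at fret 3 → A1 (MIDI 33).
50 − 33 = 17, so the two pitches are 17 semitones apart, with D3 the higher.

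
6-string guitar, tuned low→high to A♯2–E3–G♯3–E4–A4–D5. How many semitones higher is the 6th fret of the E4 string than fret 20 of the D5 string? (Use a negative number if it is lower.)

-24 semitones

E4 at fret 6 → A♯4 (MIDI 70); D5 at fret 20 → A♯6 (MIDI 94).
70 − 94 = -24, so the two pitches are 24 semitones apart.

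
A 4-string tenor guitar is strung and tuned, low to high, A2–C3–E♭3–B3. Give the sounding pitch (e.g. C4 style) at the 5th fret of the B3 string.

E4

B3 is MIDI 59. Adding 5 gives 64, which is E4.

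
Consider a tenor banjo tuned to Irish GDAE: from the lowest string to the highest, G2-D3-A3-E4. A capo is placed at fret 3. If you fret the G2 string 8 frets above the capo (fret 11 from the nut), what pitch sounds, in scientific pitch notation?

The capo raises the open G2 by 3 semitones to A#2; fretting 8 more gives G2 + 3 + 8 = G2 + 11 semitones = F#3.
(Also written Gb.)

F#3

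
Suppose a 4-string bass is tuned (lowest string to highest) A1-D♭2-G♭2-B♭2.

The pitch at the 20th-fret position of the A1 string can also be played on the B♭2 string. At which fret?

7

Fret 20 on A1 is MIDI 33 + 20 = 53 (F3). On the B♭2 string (open MIDI 46), that pitch is 53 − 46 = fret 7.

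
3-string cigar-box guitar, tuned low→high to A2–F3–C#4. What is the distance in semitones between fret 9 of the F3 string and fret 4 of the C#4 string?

3 semitones

F3 at fret 9 → D4 (MIDI 62); C#4 at fret 4 → F4 (MIDI 65).
62 − 65 = -3, so the two pitches are 3 semitones apart, with F4 the higher.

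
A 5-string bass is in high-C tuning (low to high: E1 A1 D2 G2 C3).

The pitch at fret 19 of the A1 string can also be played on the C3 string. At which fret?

4

A1 at fret 19 is A1 + 19 semitones = E3.
The open C3 string is 15 semitones above the open A1, so the same pitch on the C3 string lies at fret 19 − 15 = 4.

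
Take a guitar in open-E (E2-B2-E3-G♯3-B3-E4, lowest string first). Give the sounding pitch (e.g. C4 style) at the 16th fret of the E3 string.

The open E3 string plus 16 semitones: E–F–F#–G–…–F#–G–G#.
The walk passes from B into C once, so the octave number goes from 3 to 4.

G♯4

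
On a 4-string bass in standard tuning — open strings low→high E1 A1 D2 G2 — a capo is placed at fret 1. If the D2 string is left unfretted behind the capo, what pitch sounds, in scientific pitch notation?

D#2

The capo raises the open D2 by 1 semitone to D#2; fretting 0 more gives D2 + 1 + 0 = D2 + 1 semitone = D#2.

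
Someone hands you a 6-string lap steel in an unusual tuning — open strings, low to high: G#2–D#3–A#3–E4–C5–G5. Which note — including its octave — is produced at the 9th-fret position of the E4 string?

C#5

Each fret is one semitone, so E4 + 9 = C#5.
(Equivalently spelled Db5.)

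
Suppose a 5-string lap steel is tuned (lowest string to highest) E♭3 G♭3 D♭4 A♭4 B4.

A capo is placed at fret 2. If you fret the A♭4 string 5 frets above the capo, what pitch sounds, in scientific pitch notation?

E♭5

The capo raises the open A♭4 by 2 semitones to B♭4; fretting 5 more gives A♭4 + 2 + 5 = A♭4 + 7 semitones = E♭5.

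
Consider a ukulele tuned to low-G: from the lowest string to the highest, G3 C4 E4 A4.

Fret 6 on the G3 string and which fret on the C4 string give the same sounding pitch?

G3 at fret 6 is G3 + 6 semitones = C#4.
The open C4 string is 5 semitones above the open G3, so the same pitch on the C4 string lies at fret 6 − 5 = 1.

1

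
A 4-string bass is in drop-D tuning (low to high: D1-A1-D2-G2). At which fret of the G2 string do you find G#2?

G#2 is 1 semitone above the open G2 (G–G#), so it sits at fret 1.

1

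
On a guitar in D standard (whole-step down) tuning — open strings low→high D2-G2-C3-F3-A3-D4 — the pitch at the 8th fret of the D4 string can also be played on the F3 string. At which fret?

17

D4 at fret 8 is D4 + 8 semitones = A#4.
The open F3 string is 9 semitones below the open D4, so the same pitch on the F3 string lies at fret 8 + 9 = 17.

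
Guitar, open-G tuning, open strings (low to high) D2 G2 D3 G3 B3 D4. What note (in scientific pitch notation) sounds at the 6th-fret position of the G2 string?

C#3

The open G2 string plus 6 semitones: G–G#–A–A#–B–C–C#.
The walk passes from B into C once, so the octave number goes from 2 to 3.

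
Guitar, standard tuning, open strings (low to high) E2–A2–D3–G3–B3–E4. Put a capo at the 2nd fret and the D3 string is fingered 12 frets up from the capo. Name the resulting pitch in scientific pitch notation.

The capo raises the open D3 by 2 semitones to E3; fretting 12 more gives D3 + 2 + 12 = D3 + 14 semitones = E4.

E4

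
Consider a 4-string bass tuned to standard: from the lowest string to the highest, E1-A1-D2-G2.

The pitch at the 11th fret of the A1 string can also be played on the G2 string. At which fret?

A1 at fret 11 is A1 + 11 semitones = G#2.
The open G2 string is 10 semitones above the open A1, so the same pitch on the G2 string lies at fret 11 − 10 = 1.

1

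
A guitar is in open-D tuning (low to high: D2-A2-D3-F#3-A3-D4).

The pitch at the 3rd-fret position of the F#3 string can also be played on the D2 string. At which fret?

19

F#3 at fret 3 is F#3 + 3 semitones = A3.
The open D2 string is 16 semitones below the open F#3, so the same pitch on the D2 string lies at fret 3 + 16 = 19.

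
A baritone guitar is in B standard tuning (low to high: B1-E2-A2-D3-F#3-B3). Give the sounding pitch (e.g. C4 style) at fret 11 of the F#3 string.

Each fret is one semitone, so F#3 + 11 = F4.

F4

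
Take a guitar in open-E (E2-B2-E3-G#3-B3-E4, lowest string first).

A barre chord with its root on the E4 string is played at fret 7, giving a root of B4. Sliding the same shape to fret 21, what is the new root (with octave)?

Moving from fret 7 to fret 21 shifts the root by 14 semitones.
B4 up 14 semitones is C#6.

C#6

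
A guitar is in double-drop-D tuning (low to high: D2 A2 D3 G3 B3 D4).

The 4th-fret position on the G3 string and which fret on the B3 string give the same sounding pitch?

Fret 4 on G3 is MIDI 55 + 4 = 59 (B3). On the B3 string (open MIDI 59), that pitch is 59 − 59 = fret 0.

0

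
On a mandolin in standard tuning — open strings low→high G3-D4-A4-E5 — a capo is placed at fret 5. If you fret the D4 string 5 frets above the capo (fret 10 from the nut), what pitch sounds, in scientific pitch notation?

C5

The capo raises the open D4 by 5 semitones to G4; fretting 5 more gives D4 + 5 + 5 = D4 + 10 semitones = C5.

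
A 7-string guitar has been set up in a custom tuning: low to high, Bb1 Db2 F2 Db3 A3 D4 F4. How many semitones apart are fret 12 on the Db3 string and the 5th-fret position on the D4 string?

6 semitones

Db3 at fret 12 → Db4 (MIDI 61); D4 at fret 5 → G4 (MIDI 67).
61 − 67 = -6, so the two pitches are 6 semitones apart, with G4 the higher.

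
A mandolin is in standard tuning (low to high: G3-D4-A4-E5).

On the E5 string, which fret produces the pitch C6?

8

C6 is 8 semitones above the open E5 (E–F–F#–G–G#–A–A#–B–C), so it sits at fret 8.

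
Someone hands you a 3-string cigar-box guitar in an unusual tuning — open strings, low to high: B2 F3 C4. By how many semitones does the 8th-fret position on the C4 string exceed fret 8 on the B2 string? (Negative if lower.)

C4 at fret 8 → Ab4 (MIDI 68); B2 at fret 8 → G3 (MIDI 55).
68 − 55 = 13, so the two pitches are 13 semitones apart.

13 semitones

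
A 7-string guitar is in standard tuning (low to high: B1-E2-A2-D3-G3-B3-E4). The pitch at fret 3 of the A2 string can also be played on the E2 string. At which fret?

Fret 3 on A2 is MIDI 45 + 3 = 48 (C3). On the E2 string (open MIDI 40), that pitch is 48 − 40 = fret 8.

8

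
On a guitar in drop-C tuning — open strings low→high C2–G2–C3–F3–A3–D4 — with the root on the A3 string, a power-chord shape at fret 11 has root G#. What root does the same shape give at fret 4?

C#

Moving from fret 11 to fret 4 shifts the root by -7 semitones.
G# down 7 semitones is C#.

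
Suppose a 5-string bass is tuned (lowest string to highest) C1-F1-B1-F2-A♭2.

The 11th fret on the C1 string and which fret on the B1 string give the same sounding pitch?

0

Fret 11 on C1 is MIDI 24 + 11 = 35 (B1). On the B1 string (open MIDI 35), that pitch is 35 − 35 = fret 0.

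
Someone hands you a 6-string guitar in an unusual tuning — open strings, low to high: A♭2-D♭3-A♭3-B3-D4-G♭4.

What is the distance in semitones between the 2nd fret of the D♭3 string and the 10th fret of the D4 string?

D♭3 at fret 2 → E♭3 (MIDI 51); D4 at fret 10 → C5 (MIDI 72).
51 − 72 = -21, so the two pitches are 21 semitones apart, with C5 the higher.

21 semitones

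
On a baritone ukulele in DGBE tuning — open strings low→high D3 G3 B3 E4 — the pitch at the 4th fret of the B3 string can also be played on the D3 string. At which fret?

13

B3 at fret 4 is B3 + 4 semitones = D♯4.
The open D3 string is 9 semitones below the open B3, so the same pitch on the D3 string lies at fret 4 + 9 = 13.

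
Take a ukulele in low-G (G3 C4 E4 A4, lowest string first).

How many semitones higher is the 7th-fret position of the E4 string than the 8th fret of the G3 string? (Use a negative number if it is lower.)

8 semitones

E4 at fret 7 → B4 (MIDI 71); G3 at fret 8 → D♯4 (MIDI 63).
71 − 63 = 8, so the two pitches are 8 semitones apart.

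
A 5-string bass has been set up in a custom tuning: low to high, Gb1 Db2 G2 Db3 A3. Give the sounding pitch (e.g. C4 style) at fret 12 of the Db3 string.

Db3 is MIDI 49. Adding 12 gives 61, which is Db4.
(Equivalently spelled C#4.)

Db4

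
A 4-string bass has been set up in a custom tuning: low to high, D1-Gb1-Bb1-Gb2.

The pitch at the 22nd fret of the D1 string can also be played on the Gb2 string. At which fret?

6

Fret 22 on D1 is MIDI 26 + 22 = 48 (C3). On the Gb2 string (open MIDI 42), that pitch is 48 − 42 = fret 6.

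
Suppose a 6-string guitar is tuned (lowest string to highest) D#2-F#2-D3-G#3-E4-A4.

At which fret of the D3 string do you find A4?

19

A4 is 19 semitones above the open D3 (D–D#–E–F–…–G–G#–A), so it sits at fret 19.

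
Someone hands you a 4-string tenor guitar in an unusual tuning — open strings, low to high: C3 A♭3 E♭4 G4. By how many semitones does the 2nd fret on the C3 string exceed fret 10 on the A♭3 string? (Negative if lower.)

-16 semitones

C3 at fret 2 → D3 (MIDI 50); A♭3 at fret 10 → G♭4 (MIDI 66).
50 − 66 = -16, so the two pitches are 16 semitones apart.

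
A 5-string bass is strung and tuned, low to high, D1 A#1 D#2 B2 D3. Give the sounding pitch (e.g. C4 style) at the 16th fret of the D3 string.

Each fret is one semitone, so D3 + 16 = F#4.
(Equivalently spelled Gb4.)

F#4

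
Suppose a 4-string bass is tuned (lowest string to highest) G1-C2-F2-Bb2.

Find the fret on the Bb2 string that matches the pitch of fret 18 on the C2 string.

8

C2 at fret 18 is C2 + 18 semitones = Gb3.
The open Bb2 string is 10 semitones above the open C2, so the same pitch on the Bb2 string lies at fret 18 − 10 = 8.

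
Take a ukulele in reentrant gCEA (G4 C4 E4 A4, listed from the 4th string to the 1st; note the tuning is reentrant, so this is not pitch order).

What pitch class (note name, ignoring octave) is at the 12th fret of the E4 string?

The open E4 string plus 12 semitones: E–F–F#–G–…–D–D#–E.

E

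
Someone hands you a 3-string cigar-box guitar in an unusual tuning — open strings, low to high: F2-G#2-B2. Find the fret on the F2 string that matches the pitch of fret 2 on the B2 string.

Fret 2 on B2 is MIDI 47 + 2 = 49 (C#3). On the F2 string (open MIDI 41), that pitch is 49 − 41 = fret 8.

8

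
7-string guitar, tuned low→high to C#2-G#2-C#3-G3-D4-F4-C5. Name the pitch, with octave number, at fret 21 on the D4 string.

Each fret is one semitone, so D4 + 21 = B5.

B5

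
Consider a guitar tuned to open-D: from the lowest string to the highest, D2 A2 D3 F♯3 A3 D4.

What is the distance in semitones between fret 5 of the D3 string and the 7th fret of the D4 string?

D3 at fret 5 → G3 (MIDI 55); D4 at fret 7 → A4 (MIDI 69).
55 − 69 = -14, so the two pitches are 14 semitones apart, with A4 the higher.

14 semitones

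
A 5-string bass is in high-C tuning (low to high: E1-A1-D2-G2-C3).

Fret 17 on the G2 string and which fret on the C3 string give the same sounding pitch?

Fret 17 on G2 is MIDI 43 + 17 = 60 (C4). On the C3 string (open MIDI 48), that pitch is 60 − 48 = fret 12.

12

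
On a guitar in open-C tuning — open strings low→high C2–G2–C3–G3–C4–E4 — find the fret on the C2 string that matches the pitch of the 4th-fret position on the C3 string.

C3 at fret 4 is C3 + 4 semitones = E3.
The open C2 string is 12 semitones below the open C3, so the same pitch on the C2 string lies at fret 4 + 12 = 16.

16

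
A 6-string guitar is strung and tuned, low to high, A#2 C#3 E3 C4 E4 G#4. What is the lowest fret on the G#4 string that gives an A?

From G#4, count semitones up the chromatic scale until reaching A: G#–A — 1 step.

1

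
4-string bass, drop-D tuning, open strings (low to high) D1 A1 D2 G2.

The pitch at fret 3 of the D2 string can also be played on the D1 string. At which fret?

15

D2 at fret 3 is D2 + 3 semitones = F2.
The open D1 string is 12 semitones below the open D2, so the same pitch on the D1 string lies at fret 3 + 12 = 15.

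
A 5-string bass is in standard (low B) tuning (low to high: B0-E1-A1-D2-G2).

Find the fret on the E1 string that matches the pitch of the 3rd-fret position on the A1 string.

A1 at fret 3 is A1 + 3 semitones = C2.
The open E1 string is 5 semitones below the open A1, so the same pitch on the E1 string lies at fret 3 + 5 = 8.

8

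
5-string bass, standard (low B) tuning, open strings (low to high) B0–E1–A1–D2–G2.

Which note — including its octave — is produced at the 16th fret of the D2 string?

F#3

The open D2 string plus 16 semitones: D–D#–E–F–…–E–F–F#.
The walk passes from B into C once, so the octave number goes from 2 to 3.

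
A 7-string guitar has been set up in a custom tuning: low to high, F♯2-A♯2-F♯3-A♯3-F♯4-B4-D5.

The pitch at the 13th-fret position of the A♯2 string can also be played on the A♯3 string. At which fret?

Fret 13 on A♯2 is MIDI 46 + 13 = 59 (B3). On the A♯3 string (open MIDI 58), that pitch is 59 − 58 = fret 1.

1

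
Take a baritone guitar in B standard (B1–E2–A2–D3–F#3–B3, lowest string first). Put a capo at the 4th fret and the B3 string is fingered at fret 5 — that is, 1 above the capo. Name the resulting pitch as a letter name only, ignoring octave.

E

The capo raises the open B3 by 4 semitones to D#4; fretting 1 more gives B3 + 4 + 1 = B3 + 5 semitones, landing on E.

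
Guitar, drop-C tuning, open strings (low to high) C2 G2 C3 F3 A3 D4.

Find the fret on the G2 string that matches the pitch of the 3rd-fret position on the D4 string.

22

D4 at fret 3 is D4 + 3 semitones = F4.
The open G2 string is 19 semitones below the open D4, so the same pitch on the G2 string lies at fret 3 + 19 = 22.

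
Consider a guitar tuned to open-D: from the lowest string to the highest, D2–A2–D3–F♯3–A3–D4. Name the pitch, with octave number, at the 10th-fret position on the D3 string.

D3 is MIDI 50. Adding 10 gives 60, which is C4.

C4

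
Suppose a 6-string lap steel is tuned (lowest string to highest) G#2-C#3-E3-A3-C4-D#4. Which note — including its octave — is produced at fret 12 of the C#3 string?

Each fret is one semitone, so C#3 + 12 = C#4.
(Equivalently spelled Db4.)

C#4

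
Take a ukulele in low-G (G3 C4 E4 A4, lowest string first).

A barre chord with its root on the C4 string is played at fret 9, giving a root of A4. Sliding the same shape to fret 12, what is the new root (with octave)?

Moving from fret 9 to fret 12 shifts the root by 3 semitones.
A4 up 3 semitones is C5.

C5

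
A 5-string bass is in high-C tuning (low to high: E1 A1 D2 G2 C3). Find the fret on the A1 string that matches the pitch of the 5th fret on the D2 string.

D2 at fret 5 is D2 + 5 semitones = G2.
The open A1 string is 5 semitones below the open D2, so the same pitch on the A1 string lies at fret 5 + 5 = 10.

10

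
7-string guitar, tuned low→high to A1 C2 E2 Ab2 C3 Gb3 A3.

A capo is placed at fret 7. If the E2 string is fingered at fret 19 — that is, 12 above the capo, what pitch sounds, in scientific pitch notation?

The capo raises the open E2 by 7 semitones to B2; fretting 12 more gives E2 + 7 + 12 = E2 + 19 semitones = B3.

B3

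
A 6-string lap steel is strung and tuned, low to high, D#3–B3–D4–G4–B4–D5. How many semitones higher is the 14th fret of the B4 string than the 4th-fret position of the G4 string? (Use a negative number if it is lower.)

B4 at fret 14 → C#6 (MIDI 85); G4 at fret 4 → B4 (MIDI 71).
85 − 71 = 14, so the two pitches are 14 semitones apart.

14 semitones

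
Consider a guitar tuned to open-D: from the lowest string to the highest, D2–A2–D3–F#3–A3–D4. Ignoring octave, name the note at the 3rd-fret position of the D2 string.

F

The open D2 string plus 3 semitones: D–D#–E–F.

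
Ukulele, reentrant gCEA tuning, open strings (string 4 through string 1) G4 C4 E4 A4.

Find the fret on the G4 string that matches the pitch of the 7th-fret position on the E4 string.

E4 at fret 7 is E4 + 7 semitones = B4.
The open G4 string is 3 semitones above the open E4, so the same pitch on the G4 string lies at fret 7 − 3 = 4.

4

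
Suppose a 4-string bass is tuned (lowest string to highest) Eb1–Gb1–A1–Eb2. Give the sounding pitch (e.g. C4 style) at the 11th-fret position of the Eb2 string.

D3

Eb2 is MIDI 39. Adding 11 gives 50, which is D3.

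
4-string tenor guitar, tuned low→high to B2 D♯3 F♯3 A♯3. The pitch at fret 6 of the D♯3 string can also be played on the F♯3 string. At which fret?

3

Fret 6 on D♯3 is MIDI 51 + 6 = 57 (A3). On the F♯3 string (open MIDI 54), that pitch is 57 − 54 = fret 3.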